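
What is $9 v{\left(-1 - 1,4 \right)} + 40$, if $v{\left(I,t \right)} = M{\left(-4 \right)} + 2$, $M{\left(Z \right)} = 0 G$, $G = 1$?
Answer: $58$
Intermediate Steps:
$M{\left(Z \right)} = 0$ ($M{\left(Z \right)} = 0 \cdot 1 = 0$)
$v{\left(I,t \right)} = 2$ ($v{\left(I,t \right)} = 0 + 2 = 2$)
$9 v{\left(-1 - 1,4 \right)} + 40 = 9 \cdot 2 + 40 = 18 + 40 = 58$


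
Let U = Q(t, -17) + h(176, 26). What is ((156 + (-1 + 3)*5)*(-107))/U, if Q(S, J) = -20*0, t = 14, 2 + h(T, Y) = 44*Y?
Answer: -8881/571 ≈ -15.553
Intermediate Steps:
h(T, Y) = -2 + 44*Y
Q(S, J) = 0
U = 1142 (U = 0 + (-2 + 44*26) = 0 + (-2 + 1144) = 0 + 1142 = 1142)
((156 + (-1 + 3)*5)*(-107))/U = ((156 + (-1 + 3)*5)*(-107))/1142 = ((156 + 2*5)*(-107))*(1/1142) = ((156 + 10)*(-107))*(1/1142) = (166*(-107))*(1/1142) = -17762*1/1142 = -8881/571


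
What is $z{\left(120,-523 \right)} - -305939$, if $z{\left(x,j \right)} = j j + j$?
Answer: $578945$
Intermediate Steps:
$z{\left(x,j \right)} = j + j^{2}$ ($z{\left(x,j \right)} = j^{2} + j = j + j^{2}$)
$z{\left(120,-523 \right)} - -305939 = - 523 \left(1 - 523\right) - -305939 = \left(-523\right) \left(-522\right) + 305939 = 273006 + 305939 = 578945$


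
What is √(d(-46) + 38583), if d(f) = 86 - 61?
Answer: 4*√2413 ≈ 196.49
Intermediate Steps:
d(f) = 25
√(d(-46) + 38583) = √(25 + 38583) = √38608 = 4*√2413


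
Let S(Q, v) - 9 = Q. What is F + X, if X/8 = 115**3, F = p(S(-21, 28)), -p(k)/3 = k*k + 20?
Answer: 12166508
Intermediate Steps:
S(Q, v) = 9 + Q
p(k) = -60 - 3*k**2 (p(k) = -3*(k*k + 20) = -3*(k**2 + 20) = -3*(20 + k**2) = -60 - 3*k**2)
F = -492 (F = -60 - 3*(9 - 21)**2 = -60 - 3*(-12)**2 = -60 - 3*144 = -60 - 432 = -492)
X = 12167000 (X = 8*115**3 = 8*1520875 = 12167000)
F + X = -492 + 12167000 = 12166508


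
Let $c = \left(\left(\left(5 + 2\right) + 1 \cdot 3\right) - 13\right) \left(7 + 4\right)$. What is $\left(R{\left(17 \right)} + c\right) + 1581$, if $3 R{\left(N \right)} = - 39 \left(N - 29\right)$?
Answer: $1704$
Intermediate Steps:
$R{\left(N \right)} = 377 - 13 N$ ($R{\left(N \right)} = \frac{\left(-39\right) \left(N - 29\right)}{3} = \frac{\left(-39\right) \left(-29 + N\right)}{3} = \frac{1131 - 39 N}{3} = 377 - 13 N$)
$c = -33$ ($c = \left(\left(7 + 3\right) - 13\right) 11 = \left(10 - 13\right) 11 = \left(-3\right) 11 = -33$)
$\left(R{\left(17 \right)} + c\right) + 1581 = \left(\left(377 - 221\right) - 33\right) + 1581 = \left(156 - 33\right) + 1581 = 123 + 1581 = 1704$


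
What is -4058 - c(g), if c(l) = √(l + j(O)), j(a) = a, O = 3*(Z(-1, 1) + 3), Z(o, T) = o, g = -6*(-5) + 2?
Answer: -4058 - √38 ≈ -4064.2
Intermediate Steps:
g = 32 (g = 30 + 2 = 32)
O = 6 (O = 3*(-1 + 3) = 3*2 = 6)
c(l) = √(6 + l) (c(l) = √(l + 6) = √(6 + l))
-4058 - c(g) = -4058 - √(6 + 32) = -4058 - √38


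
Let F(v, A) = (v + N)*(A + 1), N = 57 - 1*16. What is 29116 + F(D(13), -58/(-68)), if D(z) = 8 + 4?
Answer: 993283/34 ≈ 29214.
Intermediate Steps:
N = 41 (N = 57 - 16 = 41)
D(z) = 12
F(v, A) = (1 + A)*(41 + v) (F(v, A) = (v + 41)*(A + 1) = (41 + v)*(1 + A) = (1 + A)*(41 + v))
29116 + F(D(13), -58/(-68)) = 29116 + (41 + 12 + 41*(-58/(-68)) - 58/(-68)*12) = 29116 + (41 + 12 + 41*(-58*(-1/68)) - 58*(-1/68)*12) = 29116 + (41 + 12 + 41*(29/34) + (29/34)*12) = 29116 + (41 + 12 + 1189/34 + 174/17) = 29116 + 3339/34 = 993283/34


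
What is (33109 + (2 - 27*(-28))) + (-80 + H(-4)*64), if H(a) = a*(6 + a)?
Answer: 33275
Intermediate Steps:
(33109 + (2 - 27*(-28))) + (-80 + H(-4)*64) = (33109 + (2 - 27*(-28))) + (-80 - 4*(6 - 4)*64) = (33109 + (2 + 756)) + (-80 - 4*2*64) = (33109 + 758) + (-80 - 8*64) = 33867 + (-80 - 512) = 33867 - 592 = 33275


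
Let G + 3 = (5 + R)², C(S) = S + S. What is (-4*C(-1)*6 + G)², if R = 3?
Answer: 11881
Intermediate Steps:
C(S) = 2*S
G = 61 (G = -3 + (5 + 3)² = -3 + 8² = -3 + 64 = 61)
(-4*C(-1)*6 + G)² = (-8*(-1)*6 + 61)² = (-4*(-2)*6 + 61)² = (8*6 + 61)² = (48 + 61)² = 109² = 11881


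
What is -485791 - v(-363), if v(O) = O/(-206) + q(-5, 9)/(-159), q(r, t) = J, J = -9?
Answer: -5303885995/10918 ≈ -4.8579e+5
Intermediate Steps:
q(r, t) = -9
v(O) = 3/53 - O/206 (v(O) = O/(-206) - 9/(-159) = O*(-1/206) - 9*(-1/159) = -O/206 + 3/53 = 3/53 - O/206)
-485791 - v(-363) = -485791 - (3/53 - 1/206*(-363)) = -485791 - (3/53 + 363/206) = -485791 - 1*19857/10918 = -485791 - 19857/10918 = -5303885995/10918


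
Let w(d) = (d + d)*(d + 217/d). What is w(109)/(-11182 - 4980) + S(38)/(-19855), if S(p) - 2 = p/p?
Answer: -240230033/160448255 ≈ -1.4972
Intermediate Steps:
S(p) = 3 (S(p) = 2 + p/p = 2 + 1 = 3)
w(d) = 2*d*(d + 217/d) (w(d) = (2*d)*(d + 217/d) = 2*d*(d + 217/d))
w(109)/(-11182 - 4980) + S(38)/(-19855) = (434 + 2*109**2)/(-11182 - 4980) + 3/(-19855) = (434 + 2*11881)/(-16162) + 3*(-1/19855) = (434 + 23762)*(-1/16162) - 3/19855 = 24196*(-1/16162) - 3/19855 = -12098/8081 - 3/19855 = -240230033/160448255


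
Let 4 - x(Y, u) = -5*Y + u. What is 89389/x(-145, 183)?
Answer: -89389/904 ≈ -98.882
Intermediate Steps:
x(Y, u) = 4 - u + 5*Y (x(Y, u) = 4 - (-5*Y + u) = 4 - (u - 5*Y) = 4 + (-u + 5*Y) = 4 - u + 5*Y)
89389/x(-145, 183) = 89389/(4 - 1*183 + 5*(-145)) = 89389/(4 - 183 - 725) = 89389/(-904) = 89389*(-1/904) = -89389/904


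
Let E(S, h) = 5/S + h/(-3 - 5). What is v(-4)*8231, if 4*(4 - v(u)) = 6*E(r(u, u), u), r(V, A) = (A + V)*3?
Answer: 469167/16 ≈ 29323.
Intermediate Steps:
r(V, A) = 3*A + 3*V
E(S, h) = 5/S - h/8 (E(S, h) = 5/S + h/(-8) = 5/S + h*(-⅛) = 5/S - h/8)
v(u) = 4 - 5/(4*u) + 3*u/16 (v(u) = 4 - 3*(5/(3*u + 3*u) - u/8)/2 = 4 - 3*(5/((6*u)) - u/8)/2 = 4 - 3*(5*(1/(6*u)) - u/8)/2 = 4 - 3*(5/(6*u) - u/8)/2 = 4 - 3*(-u/8 + 5/(6*u))/2 = 4 - (5/u - 3*u/4)/4 = 4 + (-5/(4*u) + 3*u/16) = 4 - 5/(4*u) + 3*u/16)
v(-4)*8231 = (4 - 5/4/(-4) + (3/16)*(-4))*8231 = (4 - 5/4*(-¼) - ¾)*8231 = (4 + 5/16 - ¾)*8231 = (57/16)*8231 = 469167/16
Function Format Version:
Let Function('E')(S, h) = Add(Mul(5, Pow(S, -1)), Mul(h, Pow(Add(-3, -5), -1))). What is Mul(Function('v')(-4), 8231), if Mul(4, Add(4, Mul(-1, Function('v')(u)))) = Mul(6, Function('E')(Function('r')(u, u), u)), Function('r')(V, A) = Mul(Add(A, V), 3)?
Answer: Rational(469167, 16) ≈ 29323.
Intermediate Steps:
Function('r')(V, A) = Add(Mul(3, A), Mul(3, V))
Function('E')(S, h) = Add(Mul(5, Pow(S, -1)), Mul(Rational(-1, 8), h)) (Function('E')(S, h) = Add(Mul(5, Pow(S, -1)), Mul(h, Pow(-8, -1))) = Add(Mul(5, Pow(S, -1)), Mul(h, Rational(-1, 8))) = Add(Mul(5, Pow(S, -1)), Mul(Rational(-1, 8), h)))
Function('v')(u) = Add(4, Mul(Rational(-5, 4), Pow(u, -1)), Mul(Rational(3, 16), u)) (Function('v')(u) = Add(4, Mul(Rational(-1, 4), Mul(6, Add(Mul(5, Pow(Add(Mul(3, u), Mul(3, u)), -1)), Mul(Rational(-1, 8), u))))) = Add(4, Mul(Rational(-1, 4), Mul(6, Add(Mul(5, Pow(Mul(6, u), -1)), Mul(Rational(-1, 8), u))))) = Add(4, Mul(Rational(-1, 4), Mul(6, Add(Mul(5, Mul(Rational(1, 6), Pow(u, -1))), Mul(Rational(-1, 8), u))))) = Add(4, Mul(Rational(-1, 4), Mul(6, Add(Mul(Rational(5, 6), Pow(u, -1)), Mul(Rational(-1, 8), u))))) = Add(4, Mul(Rational(-1, 4), Mul(6, Add(Mul(Rational(-1, 8), u), Mul(Rational(5, 6), Pow(u, -1)))))) = Add(4, Mul(Rational(-1, 4), Add(Mul(5, Pow(u, -1)), Mul(Rational(-3, 4), u)))) = Add(4, Add(Mul(Rational(-5, 4), Pow(u, -1)), Mul(Rational(3, 16), u))) = Add(4, Mul(Rational(-5, 4), Pow(u, -1)), Mul(Rational(3, 16), u)))
Mul(Function('v')(-4), 8231) = Mul(Add(4, Mul(Rational(-5, 4), Pow(-4, -1)), Mul(Rational(3, 16), -4)), 8231) = Mul(Add(4, Mul(Rational(-5, 4), Rational(-1, 4)), Rational(-3, 4)), 8231) = Mul(Add(4, Rational(5, 16), Rational(-3, 4)), 8231) = Mul(Rational(57, 16), 8231) = Rational(469167, 16)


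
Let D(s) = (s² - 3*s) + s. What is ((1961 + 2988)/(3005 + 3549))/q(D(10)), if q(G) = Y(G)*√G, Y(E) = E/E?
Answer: 4949*√5/131080 ≈ 0.084424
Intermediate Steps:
D(s) = s² - 2*s
Y(E) = 1
q(G) = √G (q(G) = 1*√G = √G)
((1961 + 2988)/(3005 + 3549))/q(D(10)) = ((1961 + 2988)/(3005 + 3549))/(√(10*(-2 + 10))) = (4949/6554)/(√(10*8)) = (4949*(1/6554))/(√80) = 4949/(6554*((4*√5))) = 4949*(√5/20)/6554 = 4949*√5/131080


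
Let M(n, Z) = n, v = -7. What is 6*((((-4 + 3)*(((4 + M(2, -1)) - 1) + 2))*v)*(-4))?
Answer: -1176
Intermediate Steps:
6*((((-4 + 3)*(((4 + M(2, -1)) - 1) + 2))*v)*(-4)) = 6*((((-4 + 3)*(((4 + 2) - 1) + 2))*(-7))*(-4)) = 6*((-((6 - 1) + 2)*(-7))*(-4)) = 6*((-(5 + 2)*(-7))*(-4)) = 6*((-1*7*(-7))*(-4)) = 6*(-7*(-7)*(-4)) = 6*(49*(-4)) = 6*(-196) = -1176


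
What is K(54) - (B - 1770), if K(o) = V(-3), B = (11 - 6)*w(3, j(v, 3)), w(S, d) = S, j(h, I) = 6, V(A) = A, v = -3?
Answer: 1752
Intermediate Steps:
B = 15 (B = (11 - 6)*3 = 5*3 = 15)
K(o) = -3
K(54) - (B - 1770) = -3 - (15 - 1770) = -3 - 1*(-1755) = -3 + 1755 = 1752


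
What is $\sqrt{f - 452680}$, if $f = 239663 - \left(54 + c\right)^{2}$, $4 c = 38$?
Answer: $\frac{i \sqrt{868197}}{2} \approx 465.89 i$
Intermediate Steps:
$c = \frac{19}{2}$ ($c = \frac{1}{4} \cdot 38 = \frac{19}{2} \approx 9.5$)
$f = \frac{942523}{4}$ ($f = 239663 - \left(54 + \frac{19}{2}\right)^{2} = 239663 - \left(\frac{127}{2}\right)^{2} = 239663 - \frac{16129}{4} = \frac{942523}{4} \approx 2.3563 \cdot 10^{5}$)
$\sqrt{f - 452680} = \sqrt{\frac{942523}{4} - 452680} = \sqrt{- \frac{868197}{4}} = \frac{i \sqrt{868197}}{2}$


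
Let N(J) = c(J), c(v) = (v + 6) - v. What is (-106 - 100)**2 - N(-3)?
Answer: 42430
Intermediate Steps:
c(v) = 6 (c(v) = (6 + v) - v = 6)
N(J) = 6
(-106 - 100)**2 - N(-3) = (-106 - 100)**2 - 1*6 = (-206)**2 - 6 = 42436 - 6 = 42430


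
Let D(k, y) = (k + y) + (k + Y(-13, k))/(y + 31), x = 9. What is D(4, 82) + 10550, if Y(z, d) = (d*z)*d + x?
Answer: 1201673/113 ≈ 10634.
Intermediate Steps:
Y(z, d) = 9 + z*d**2 (Y(z, d) = (d*z)*d + 9 = z*d**2 + 9 = 9 + z*d**2)
D(k, y) = k + y + (9 + k - 13*k**2)/(31 + y) (D(k, y) = (k + y) + (k + (9 - 13*k**2))/(y + 31) = (k + y) + (9 + k - 13*k**2)/(31 + y) = k + y + (9 + k - 13*k**2)/(31 + y))
D(4, 82) + 10550 = (9 + 82**2 - 13*4**2 + 31*82 + 32*4 + 4*82)/(31 + 82) + 10550 = (9 + 6724 - 13*16 + 2542 + 128 + 328)/113 + 10550 = (9 + 6724 - 208 + 2542 + 128 + 328)/113 + 10550 = (1/113)*9523 + 10550 = 9523/113 + 10550 = 1201673/113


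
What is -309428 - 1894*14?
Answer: -335944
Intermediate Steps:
-309428 - 1894*14 = -309428 - 26516 = -335944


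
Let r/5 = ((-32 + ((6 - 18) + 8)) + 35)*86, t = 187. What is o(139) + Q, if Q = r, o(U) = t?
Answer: -243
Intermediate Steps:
o(U) = 187
r = -430 (r = 5*(((-32 + ((6 - 18) + 8)) + 35)*86) = 5*(((-32 + (-12 + 8)) + 35)*86) = 5*(((-32 - 4) + 35)*86) = 5*((-36 + 35)*86) = 5*(-1*86) = 5*(-86) = -430)
Q = -430
o(139) + Q = 187 - 430 = -243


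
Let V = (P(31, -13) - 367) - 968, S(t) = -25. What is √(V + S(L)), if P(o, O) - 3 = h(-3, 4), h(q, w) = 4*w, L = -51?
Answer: 3*I*√149 ≈ 36.62*I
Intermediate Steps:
P(o, O) = 19 (P(o, O) = 3 + 4*4 = 3 + 16 = 19)
V = -1316 (V = (19 - 367) - 968 = -348 - 968 = -1316)
√(V + S(L)) = √(-1316 - 25) = √(-1341) = 3*I*√149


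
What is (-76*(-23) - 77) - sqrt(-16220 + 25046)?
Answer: 1671 - sqrt(8826) ≈ 1577.1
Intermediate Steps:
(-76*(-23) - 77) - sqrt(-16220 + 25046) = (1748 - 77) - sqrt(8826) = 1671 - sqrt(8826)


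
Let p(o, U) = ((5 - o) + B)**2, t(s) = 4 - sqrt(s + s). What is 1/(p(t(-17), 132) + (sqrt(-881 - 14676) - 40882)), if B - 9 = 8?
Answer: -I/(sqrt(15557) + 36*sqrt(34) + 40592*I) ≈ -2.4634e-5 - 2.0308e-7*I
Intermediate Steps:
B = 17 (B = 9 + 8 = 17)
t(s) = 4 - sqrt(2)*sqrt(s) (t(s) = 4 - sqrt(2*s) = 4 - sqrt(2)*sqrt(s))
p(o, U) = (22 - o)**2 (p(o, U) = ((5 - o) + 17)**2 = (22 - o)**2)
1/(p(t(-17), 132) + (sqrt(-881 - 14676) - 40882)) = 1/((22 - (4 - sqrt(2)*sqrt(-17)))**2 + (sqrt(-881 - 14676) - 40882)) = 1/((22 - (4 - sqrt(2)*I*sqrt(17)))**2 + (sqrt(-15557) - 40882)) = 1/((22 - (4 - I*sqrt(34)))**2 + (I*sqrt(15557) - 40882)) = 1/((22 + (-4 + I*sqrt(34)))**2 + (-40882 + I*sqrt(15557))) = 1/((18 + I*sqrt(34))**2 + (-40882 + I*sqrt(15557))) = 1/(-40882 + (18 + I*sqrt(34))**2 + I*sqrt(15557))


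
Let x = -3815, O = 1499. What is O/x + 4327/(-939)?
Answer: -17915066/3582285 ≈ -5.0010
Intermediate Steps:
O/x + 4327/(-939) = 1499/(-3815) + 4327/(-939) = 1499*(-1/3815) + 4327*(-1/939) = -1499/3815 - 4327/939 = -17915066/3582285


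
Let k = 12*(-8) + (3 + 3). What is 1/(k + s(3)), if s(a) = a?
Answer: -1/87 ≈ -0.011494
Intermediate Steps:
k = -90 (k = -96 + 6 = -90)
1/(k + s(3)) = 1/(-90 + 3) = 1/(-87) = -1/87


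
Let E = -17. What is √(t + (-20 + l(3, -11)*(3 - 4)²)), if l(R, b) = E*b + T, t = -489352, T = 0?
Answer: I*√489185 ≈ 699.42*I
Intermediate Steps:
l(R, b) = -17*b (l(R, b) = -17*b + 0 = -17*b)
√(t + (-20 + l(3, -11)*(3 - 4)²)) = √(-489352 + (-20 + (-17*(-11))*(3 - 4)²)) = √(-489352 + (-20 + 187*(-1)²)) = √(-489352 + (-20 + 187*1)) = √(-489352 + (-20 + 187)) = √(-489352 + 167) = √(-489185) = I*√489185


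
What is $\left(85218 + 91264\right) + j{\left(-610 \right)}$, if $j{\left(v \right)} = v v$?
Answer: $548582$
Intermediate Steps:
$j{\left(v \right)} = v^{2}$
$\left(85218 + 91264\right) + j{\left(-610 \right)} = \left(85218 + 91264\right) + \left(-610\right)^{2} = 176482 + 372100 = 548582$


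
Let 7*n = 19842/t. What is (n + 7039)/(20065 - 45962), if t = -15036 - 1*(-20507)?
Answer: -14189075/52198811 ≈ -0.27183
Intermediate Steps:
t = 5471 (t = -15036 + 20507 = 5471)
n = 19842/38297 (n = (19842/5471)/7 = (19842*(1/5471))/7 = (1/7)*(19842/5471) = 19842/38297 ≈ 0.51811)
(n + 7039)/(20065 - 45962) = (19842/38297 + 7039)/(20065 - 45962) = (269592425/38297)/(-25897) = (269592425/38297)*(-1/25897) = -14189075/52198811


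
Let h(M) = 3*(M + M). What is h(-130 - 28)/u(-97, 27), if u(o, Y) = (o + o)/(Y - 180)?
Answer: -72522/97 ≈ -747.65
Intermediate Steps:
u(o, Y) = 2*o/(-180 + Y) (u(o, Y) = (2*o)/(-180 + Y) = 2*o/(-180 + Y))
h(M) = 6*M (h(M) = 3*(2*M) = 6*M)
h(-130 - 28)/u(-97, 27) = (6*(-130 - 28))/((2*(-97)/(-180 + 27))) = (6*(-158))/((2*(-97)/(-153))) = -948/(2*(-97)*(-1/153)) = -948/194/153 = -948*153/194 = -72522/97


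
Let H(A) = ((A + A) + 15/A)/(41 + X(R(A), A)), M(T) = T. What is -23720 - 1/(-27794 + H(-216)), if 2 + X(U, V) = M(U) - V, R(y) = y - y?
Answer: -12105002651920/510328949 ≈ -23720.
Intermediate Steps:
R(y) = 0
X(U, V) = -2 + U - V (X(U, V) = -2 + (U - V) = -2 + U - V)
H(A) = (2*A + 15/A)/(39 - A) (H(A) = ((A + A) + 15/A)/(41 + (-2 + 0 - A)) = (2*A + 15/A)/(41 + (-2 - A)) = (2*A + 15/A)/(39 - A))
-23720 - 1/(-27794 + H(-216)) = -23720 - 1/(-27794 + (-15 - 2*(-216)²)/((-216)*(-39 - 216))) = -23720 - 1/(-27794 - 1/216*(-15 - 2*46656)/(-255)) = -23720 - 1/(-27794 - 1/216*(-1/255)*(-15 - 93312)) = -23720 - 1/(-27794 - 1/216*(-1/255)*(-93327)) = -23720 - 1/(-27794 - 31109/18360) = -23720 - 1/(-510328949/18360) = -23720 - 1*(-18360/510328949) = -23720 + 18360/510328949 = -12105002651920/510328949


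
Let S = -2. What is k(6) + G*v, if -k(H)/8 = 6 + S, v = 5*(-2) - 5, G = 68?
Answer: -1052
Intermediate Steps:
v = -15 (v = -10 - 5 = -15)
k(H) = -32 (k(H) = -8*(6 - 2) = -8*4 = -32)
k(6) + G*v = -32 + 68*(-15) = -32 - 1020 = -1052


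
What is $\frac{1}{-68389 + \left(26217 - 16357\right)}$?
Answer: $- \frac{1}{58529} \approx -1.7086 \cdot 10^{-5}$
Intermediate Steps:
$\frac{1}{-68389 + \left(26217 - 16357\right)} = \frac{1}{-68389 + 9860} = \frac{1}{-58529} = - \frac{1}{58529}$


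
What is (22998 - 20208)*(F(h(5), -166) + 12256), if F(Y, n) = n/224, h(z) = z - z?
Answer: 1914761655/56 ≈ 3.4192e+7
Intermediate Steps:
h(z) = 0
F(Y, n) = n/224 (F(Y, n) = n*(1/224) = n/224)
(22998 - 20208)*(F(h(5), -166) + 12256) = (22998 - 20208)*((1/224)*(-166) + 12256) = 2790*(-83/112 + 12256) = 2790*(1372589/112) = 1914761655/56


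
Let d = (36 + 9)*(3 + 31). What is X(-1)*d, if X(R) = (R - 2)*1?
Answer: -4590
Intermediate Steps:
X(R) = -2 + R (X(R) = (-2 + R)*1 = -2 + R)
d = 1530 (d = 45*34 = 1530)
X(-1)*d = (-2 - 1)*1530 = -3*1530 = -4590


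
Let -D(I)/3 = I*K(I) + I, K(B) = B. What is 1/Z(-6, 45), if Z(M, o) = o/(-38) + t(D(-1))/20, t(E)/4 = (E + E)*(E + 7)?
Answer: -38/45 ≈ -0.84444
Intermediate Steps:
D(I) = -3*I - 3*I² (D(I) = -3*(I*I + I) = -3*(I² + I) = -3*(I + I²) = -3*I - 3*I²)
t(E) = 8*E*(7 + E) (t(E) = 4*((E + E)*(E + 7)) = 4*((2*E)*(7 + E)) = 4*(2*E*(7 + E)) = 8*E*(7 + E))
Z(M, o) = -o/38 (Z(M, o) = o/(-38) + (8*(-3*(-1)*(1 - 1))*(7 - 3*(-1)*(1 - 1)))/20 = o*(-1/38) + (8*(-3*(-1)*0)*(7 - 3*(-1)*0))*(1/20) = -o/38 + (8*0*(7 + 0))*(1/20) = -o/38 + (8*0*7)*(1/20) = -o/38 + 0*(1/20) = -o/38 + 0 = -o/38)
1/Z(-6, 45) = 1/(-1/38*45) = 1/(-45/38) = -38/45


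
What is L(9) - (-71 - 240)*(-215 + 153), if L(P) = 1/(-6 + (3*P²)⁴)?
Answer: -67232176704389/3486784395 ≈ -19282.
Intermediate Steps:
L(P) = 1/(-6 + 81*P⁸)
L(9) - (-71 - 240)*(-215 + 153) = 1/(3*(-2 + 27*9⁸)) - (-71 - 240)*(-215 + 153) = 1/(3*(-2 + 27*43046721)) - (-311)*(-62) = 1/(3*(-2 + 1162261467)) - 1*19282 = (⅓)/1162261465 - 19282 = (⅓)*(1/1162261465) - 19282 = 1/3486784395 - 19282 = -67232176704389/3486784395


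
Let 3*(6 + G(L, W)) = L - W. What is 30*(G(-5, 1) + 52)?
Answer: 1320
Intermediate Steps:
G(L, W) = -6 - W/3 + L/3 (G(L, W) = -6 + (L - W)/3 = -6 + (-W/3 + L/3) = -6 - W/3 + L/3)
30*(G(-5, 1) + 52) = 30*((-6 - ⅓*1 + (⅓)*(-5)) + 52) = 30*((-6 - ⅓ - 5/3) + 52) = 30*(-8 + 52) = 30*44 = 1320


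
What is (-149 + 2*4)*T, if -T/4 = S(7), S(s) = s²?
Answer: 27636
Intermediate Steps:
T = -196 (T = -4*7² = -4*49 = -196)
(-149 + 2*4)*T = (-149 + 2*4)*(-196) = (-149 + 8)*(-196) = -141*(-196) = 27636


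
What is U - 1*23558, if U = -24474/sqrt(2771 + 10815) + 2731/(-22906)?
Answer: -539622279/22906 - 12237*sqrt(13586)/6793 ≈ -23768.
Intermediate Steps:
U = -2731/22906 - 12237*sqrt(13586)/6793 (U = -24474*sqrt(13586)/13586 + 2731*(-1/22906) = -12237*sqrt(13586)/6793 - 2731/22906 = -2731/22906 - 12237*sqrt(13586)/6793 ≈ -210.09)
U - 1*23558 = (-2731/22906 - 12237*sqrt(13586)/6793) - 1*23558 = (-2731/22906 - 12237*sqrt(13586)/6793) - 23558 = -539622279/22906 - 12237*sqrt(13586)/6793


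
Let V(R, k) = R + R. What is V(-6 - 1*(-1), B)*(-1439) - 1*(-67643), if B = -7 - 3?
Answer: 82033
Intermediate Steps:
B = -10
V(R, k) = 2*R
V(-6 - 1*(-1), B)*(-1439) - 1*(-67643) = (2*(-6 - 1*(-1)))*(-1439) - 1*(-67643) = (2*(-6 + 1))*(-1439) + 67643 = (2*(-5))*(-1439) + 67643 = -10*(-1439) + 67643 = 14390 + 67643 = 82033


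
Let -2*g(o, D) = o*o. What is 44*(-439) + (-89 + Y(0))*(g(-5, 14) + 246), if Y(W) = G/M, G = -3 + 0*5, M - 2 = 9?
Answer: -441773/11 ≈ -40161.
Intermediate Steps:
M = 11 (M = 2 + 9 = 11)
G = -3 (G = -3 + 0 = -3)
g(o, D) = -o**2/2 (g(o, D) = -o*o/2 = -o**2/2)
Y(W) = -3/11
44*(-439) + (-89 + Y(0))*(g(-5, 14) + 246) = 44*(-439) + (-89 - 3/11)*(-1/2*(-5)**2 + 246) = -19316 - 982*(-1/2*25 + 246)/11 = -19316 - 982*(-25/2 + 246)/11 = -19316 - 982/11*467/2 = -19316 - 229297/11 = -441773/11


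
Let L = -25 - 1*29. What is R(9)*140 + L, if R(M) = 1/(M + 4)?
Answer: -562/13 ≈ -43.231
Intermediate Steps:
R(M) = 1/(4 + M)
L = -54 (L = -25 - 29 = -54)
R(9)*140 + L = 140/(4 + 9) - 54 = 140/13 - 54 = -562/13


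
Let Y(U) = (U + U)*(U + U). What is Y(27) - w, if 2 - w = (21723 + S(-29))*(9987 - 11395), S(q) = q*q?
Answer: -31767198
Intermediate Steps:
S(q) = q²
Y(U) = 4*U² (Y(U) = (2*U)*(2*U) = 4*U²)
w = 31770114 (w = 2 - (21723 + (-29)²)*(9987 - 11395) = 2 - (21723 + 841)*(-1408) = 2 - 22564*(-1408) = 2 - 1*(-31770112) = 2 + 31770112 = 31770114)
Y(27) - w = 4*27² - 1*31770114 = 4*729 - 31770114 = 2916 - 31770114 = -31767198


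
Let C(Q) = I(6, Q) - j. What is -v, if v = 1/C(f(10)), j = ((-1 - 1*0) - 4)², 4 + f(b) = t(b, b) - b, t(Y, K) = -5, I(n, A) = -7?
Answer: 1/32 ≈ 0.031250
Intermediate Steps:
f(b) = -9 - b (f(b) = -4 + (-5 - b) = -9 - b)
j = 25 (j = ((-1 + 0) - 4)² = (-1 - 4)² = (-5)² = 25)
C(Q) = -32 (C(Q) = -7 - 1*25 = -7 - 25 = -32)
v = -1/32 (v = 1/(-32) = -1/32 ≈ -0.031250)
-v = -1*(-1/32) = 1/32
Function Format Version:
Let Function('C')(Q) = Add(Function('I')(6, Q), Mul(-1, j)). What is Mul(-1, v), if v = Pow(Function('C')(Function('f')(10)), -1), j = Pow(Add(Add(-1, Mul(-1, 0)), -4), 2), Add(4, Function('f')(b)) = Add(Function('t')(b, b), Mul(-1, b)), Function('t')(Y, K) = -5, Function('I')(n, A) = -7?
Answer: Rational(1, 32) ≈ 0.031250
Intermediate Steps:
Function('f')(b) = Add(-9, Mul(-1, b)) (Function('f')(b) = Add(-4, Add(-5, Mul(-1, b))) = Add(-9, Mul(-1, b)))
j = 25 (j = Pow(Add(Add(-1, 0), -4), 2) = Pow(Add(-1, -4), 2) = Pow(-5, 2) = 25)
Function('C')(Q) = -32 (Function('C')(Q) = Add(-7, Mul(-1, 25)) = Add(-7, -25) = -32)
v = Rational(-1, 32) (v = Pow(-32, -1) = Rational(-1, 32) ≈ -0.031250)
Mul(-1, v) = Mul(-1, Rational(-1, 32)) = Rational(1, 32)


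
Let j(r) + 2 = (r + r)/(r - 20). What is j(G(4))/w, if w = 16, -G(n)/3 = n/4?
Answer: -5/46 ≈ -0.10870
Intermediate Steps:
G(n) = -3*n/4
j(r) = -2 + 2*r/(-20 + r) (j(r) = -2 + (r + r)/(r - 20) = -2 + (2*r)/(-20 + r) = -2 + 2*r/(-20 + r))
j(G(4))/w = (40/(-20 - ¾*4))/16 = (40/(-20 - 3))*(1/16) = (40/(-23))*(1/16) = (40*(-1/23))*(1/16) = -40/23*1/16 = -5/46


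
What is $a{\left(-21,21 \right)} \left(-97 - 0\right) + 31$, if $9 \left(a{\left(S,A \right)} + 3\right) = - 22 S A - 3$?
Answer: $- \frac{312635}{3} \approx -1.0421 \cdot 10^{5}$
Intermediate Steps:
$a{\left(S,A \right)} = - \frac{10}{3} - \frac{22 A S}{9}$ ($a{\left(S,A \right)} = -3 + \frac{- 22 S A - 3}{9} = -3 + \frac{- 22 A S - 3}{9} = -3 + \frac{-3 - 22 A S}{9} = -3 - \left(\frac{1}{3} + \frac{22 A S}{9}\right) = - \frac{10}{3} - \frac{22 A S}{9}$)
$a{\left(-21,21 \right)} \left(-97 - 0\right) + 31 = \left(- \frac{10}{3} - \frac{154}{3} \left(-21\right)\right) \left(-97 - 0\right) + 31 = \left(- \frac{10}{3} + 1078\right) \left(-97 + 0\right) + 31 = \frac{3224}{3} \left(-97\right) + 31 = - \frac{312728}{3} + 31 = - \frac{312635}{3}$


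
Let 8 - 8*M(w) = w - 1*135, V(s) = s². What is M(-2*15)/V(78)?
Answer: 173/48672 ≈ 0.0035544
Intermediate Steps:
M(w) = 143/8 - w/8 (M(w) = 1 - (w - 1*135)/8 = 1 - (w - 135)/8 = 1 - (-135 + w)/8 = 1 + (135/8 - w/8) = 143/8 - w/8)
M(-2*15)/V(78) = (143/8 - (-1)*15/4)/(78²) = (143/8 - ⅛*(-30))/6084 = (143/8 + 15/4)*(1/6084) = (173/8)*(1/6084) = 173/48672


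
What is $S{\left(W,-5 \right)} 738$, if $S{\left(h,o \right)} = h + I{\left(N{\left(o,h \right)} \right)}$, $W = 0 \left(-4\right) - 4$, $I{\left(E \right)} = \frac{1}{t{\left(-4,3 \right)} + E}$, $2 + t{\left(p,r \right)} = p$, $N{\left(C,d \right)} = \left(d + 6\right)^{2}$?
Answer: $-3321$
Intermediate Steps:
$N{\left(C,d \right)} = \left(6 + d\right)^{2}$
$t{\left(p,r \right)} = -2 + p$
$I{\left(E \right)} = \frac{1}{-6 + E}$ ($I{\left(E \right)} = \frac{1}{\left(-2 - 4\right) + E} = \frac{1}{-6 + E}$)
$W = -4$ ($W = 0 - 4 = -4$)
$S{\left(h,o \right)} = h + \frac{1}{-6 + \left(6 + h\right)^{2}}$
$S{\left(W,-5 \right)} 738 = \left(-4 + \frac{1}{-6 + \left(6 - 4\right)^{2}}\right) 738 = \left(-4 + \frac{1}{-6 + 2^{2}}\right) 738 = \left(-4 + \frac{1}{-6 + 4}\right) 738 = \left(-4 + \frac{1}{-2}\right) 738 = \left(-4 - \frac{1}{2}\right) 738 = \left(- \frac{9}{2}\right) 738 = -3321$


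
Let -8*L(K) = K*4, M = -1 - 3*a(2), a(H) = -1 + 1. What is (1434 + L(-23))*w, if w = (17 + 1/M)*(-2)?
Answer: -46256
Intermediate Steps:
a(H) = 0
M = -1 (M = -1 - 3*0 = -1 + 0 = -1)
w = -32 (w = (17 + 1/(-1))*(-2) = (17 - 1)*(-2) = 16*(-2) = -32)
L(K) = -K/2 (L(K) = -K*4/8 = -K/2)
(1434 + L(-23))*w = (1434 - ½*(-23))*(-32) = (1434 + 23/2)*(-32) = (2891/2)*(-32) = -46256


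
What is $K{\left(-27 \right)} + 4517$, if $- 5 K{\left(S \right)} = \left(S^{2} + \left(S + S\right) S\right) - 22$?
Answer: $4084$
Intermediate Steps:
$K{\left(S \right)} = \frac{22}{5} - \frac{3 S^{2}}{5}$ ($K{\left(S \right)} = - \frac{\left(S^{2} + \left(S + S\right) S\right) - 22}{5} = - \frac{\left(S^{2} + 2 S S\right) - 22}{5} = - \frac{\left(S^{2} + 2 S^{2}\right) - 22}{5} = - \frac{3 S^{2} - 22}{5} = - \frac{-22 + 3 S^{2}}{5} = \frac{22}{5} - \frac{3 S^{2}}{5}$)
$K{\left(-27 \right)} + 4517 = \left(\frac{22}{5} - \frac{3 \left(-27\right)^{2}}{5}\right) + 4517 = \left(\frac{22}{5} - \frac{2187}{5}\right) + 4517 = -433 + 4517 = 4084$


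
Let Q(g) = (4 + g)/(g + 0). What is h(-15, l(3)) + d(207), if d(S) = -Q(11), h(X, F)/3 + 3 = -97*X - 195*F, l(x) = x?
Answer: 28596/11 ≈ 2599.6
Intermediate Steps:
Q(g) = (4 + g)/g
h(X, F) = -9 - 585*F - 291*X (h(X, F) = -9 + 3*(-97*X - 195*F) = -9 + 3*(-195*F - 97*X) = -9 + (-585*F - 291*X) = -9 - 585*F - 291*X)
d(S) = -15/11 (d(S) = -(4 + 11)/11 = -15/11)
h(-15, l(3)) + d(207) = (-9 - 585*3 - 291*(-15)) - 15/11 = (-9 - 1755 + 4365) - 15/11 = 2601 - 15/11 = 28596/11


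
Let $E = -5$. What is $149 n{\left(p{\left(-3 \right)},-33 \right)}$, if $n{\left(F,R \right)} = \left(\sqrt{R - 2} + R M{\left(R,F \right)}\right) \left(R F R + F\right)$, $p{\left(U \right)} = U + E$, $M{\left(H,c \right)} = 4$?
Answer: $171504960 - 1299280 i \sqrt{35} \approx 1.715 \cdot 10^{8} - 7.6866 \cdot 10^{6} i$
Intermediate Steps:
$p{\left(U \right)} = -5 + U$ ($p{\left(U \right)} = U - 5 = -5 + U$)
$n{\left(F,R \right)} = \left(F + F R^{2}\right) \left(\sqrt{-2 + R} + 4 R\right)$ ($n{\left(F,R \right)} = \left(\sqrt{R - 2} + R 4\right) \left(R F R + F\right) = \left(\sqrt{-2 + R} + 4 R\right) \left(F R R + F\right) = \left(\sqrt{-2 + R} + 4 R\right) \left(F R^{2} + F\right) = \left(\sqrt{-2 + R} + 4 R\right) \left(F + F R^{2}\right) = \left(F + F R^{2}\right) \left(\sqrt{-2 + R} + 4 R\right)$)
$149 n{\left(p{\left(-3 \right)},-33 \right)} = 149 \left(-5 - 3\right) \left(\sqrt{-2 - 33} + 4 \left(-33\right) + 4 \left(-33\right)^{3} + \left(-33\right)^{2} \sqrt{-2 - 33}\right) = 149 \left(- 8 \left(\sqrt{-35} - 132 + 4 \left(-35937\right) + 1089 \sqrt{-35}\right)\right) = 149 \left(- 8 \left(i \sqrt{35} - 132 - 143748 + 1089 i \sqrt{35}\right)\right) = 149 \left(- 8 \left(-143880 + 1090 i \sqrt{35}\right)\right) = 149 \left(1151040 - 8720 i \sqrt{35}\right) = 171504960 - 1299280 i \sqrt{35}$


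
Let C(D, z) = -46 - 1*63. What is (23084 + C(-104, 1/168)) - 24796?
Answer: -1821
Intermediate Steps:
C(D, z) = -109 (C(D, z) = -46 - 63 = -109)
(23084 + C(-104, 1/168)) - 24796 = (23084 - 109) - 24796 = 22975 - 24796 = -1821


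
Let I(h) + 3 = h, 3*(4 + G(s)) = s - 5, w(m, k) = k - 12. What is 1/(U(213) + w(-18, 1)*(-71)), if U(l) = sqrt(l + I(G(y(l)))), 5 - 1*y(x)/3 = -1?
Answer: 2343/1829252 - sqrt(1893)/1829252 ≈ 0.0012571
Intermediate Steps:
y(x) = 18 (y(x) = 15 - 3*(-1) = 15 + 3 = 18)
w(m, k) = -12 + k
G(s) = -17/3 + s/3 (G(s) = -4 + (s - 5)/3 = -4 + (-5 + s)/3 = -4 + (-5/3 + s/3) = -17/3 + s/3)
I(h) = -3 + h
U(l) = sqrt(-8/3 + l) (U(l) = sqrt(l + (-3 + (-17/3 + (1/3)*18))) = sqrt(l + (-3 + (-17/3 + 6))) = sqrt(l + (-3 + 1/3)) = sqrt(l - 8/3) = sqrt(-8/3 + l))
1/(U(213) + w(-18, 1)*(-71)) = 1/(sqrt(-24 + 9*213)/3 + (-12 + 1)*(-71)) = 1/(sqrt(-24 + 1917)/3 - 11*(-71)) = 1/(sqrt(1893)/3 + 781) = 1/(781 + sqrt(1893)/3)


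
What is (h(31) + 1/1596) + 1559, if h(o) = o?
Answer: 2537641/1596 ≈ 1590.0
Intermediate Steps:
(h(31) + 1/1596) + 1559 = (31 + 1/1596) + 1559 = 49477/1596 + 1559 = 2537641/1596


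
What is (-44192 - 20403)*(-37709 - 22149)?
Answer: 3866527510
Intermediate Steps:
(-44192 - 20403)*(-37709 - 22149) = -64595*(-59858) = 3866527510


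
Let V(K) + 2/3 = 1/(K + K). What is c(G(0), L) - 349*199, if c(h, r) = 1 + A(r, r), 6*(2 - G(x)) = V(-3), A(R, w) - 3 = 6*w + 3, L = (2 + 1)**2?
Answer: -69390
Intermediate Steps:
L = 9 (L = 3**2 = 9)
A(R, w) = 6 + 6*w (A(R, w) = 3 + (6*w + 3) = 3 + (3 + 6*w) = 6 + 6*w)
V(K) = -2/3 + 1/(2*K) (V(K) = -2/3 + 1/(K + K) = -2/3 + 1/(2*K))
G(x) = 77/36 (G(x) = 2 - (3 - 4*(-3))/(36*(-3)) = 2 - (-1)*(3 + 12)/(36*3) = 2 - (-1)*15/(36*3) = 2 - 1/6*(-5/6) = 2 + 5/36 = 77/36)
c(h, r) = 7 + 6*r (c(h, r) = 1 + (6 + 6*r) = 7 + 6*r)
c(G(0), L) - 349*199 = (7 + 6*9) - 349*199 = (7 + 54) - 69451 = 61 - 69451 = -69390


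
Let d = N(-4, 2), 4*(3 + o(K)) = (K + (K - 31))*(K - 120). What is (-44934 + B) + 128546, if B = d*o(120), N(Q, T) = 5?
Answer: 83597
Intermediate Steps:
o(K) = -3 + (-120 + K)*(-31 + 2*K)/4 (o(K) = -3 + ((K + (K - 31))*(K - 120))/4 = -3 + ((K + (-31 + K))*(-120 + K))/4 = -3 + ((-31 + 2*K)*(-120 + K))/4 = -3 + ((-120 + K)*(-31 + 2*K))/4 = -3 + (-120 + K)*(-31 + 2*K)/4)
d = 5
B = -15 (B = 5*(927 + (½)*120² - 271/4*120) = 5*(927 + (½)*14400 - 8130) = 5*(927 + 7200 - 8130) = 5*(-3) = -15)
(-44934 + B) + 128546 = (-44934 - 15) + 128546 = -44949 + 128546 = 83597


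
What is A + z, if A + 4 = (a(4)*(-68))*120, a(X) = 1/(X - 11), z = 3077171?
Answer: 21548329/7 ≈ 3.0783e+6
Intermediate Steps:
a(X) = 1/(-11 + X)
A = 8132/7 (A = -4 + (-68/(-11 + 4))*120 = -4 + (-68/(-7))*120 = -4 - 1/7*(-68)*120 = -4 + (68/7)*120 = -4 + 8160/7 = 8132/7 ≈ 1161.7)
A + z = 8132/7 + 3077171 = 21548329/7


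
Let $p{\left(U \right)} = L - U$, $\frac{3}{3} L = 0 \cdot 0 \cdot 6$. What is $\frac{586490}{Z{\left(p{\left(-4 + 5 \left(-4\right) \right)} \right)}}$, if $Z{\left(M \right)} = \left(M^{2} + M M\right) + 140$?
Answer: $\frac{293245}{646} \approx 453.94$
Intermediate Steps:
$L = 0$ ($L = 0 \cdot 0 \cdot 6 = 0 \cdot 6 = 0$)
$p{\left(U \right)} = - U$ ($p{\left(U \right)} = 0 - U = - U$)
$Z{\left(M \right)} = 140 + 2 M^{2}$ ($Z{\left(M \right)} = \left(M^{2} + M^{2}\right) + 140 = 2 M^{2} + 140 = 140 + 2 M^{2}$)
$\frac{586490}{Z{\left(p{\left(-4 + 5 \left(-4\right) \right)} \right)}} = \frac{586490}{140 + 2 \left(- (-4 + 5 \left(-4\right))\right)^{2}} = \frac{586490}{140 + 2 \left(- (-4 - 20)\right)^{2}} = \frac{586490}{140 + 2 \left(\left(-1\right) \left(-24\right)\right)^{2}} = \frac{586490}{140 + 2 \cdot 24^{2}} = \frac{586490}{140 + 2 \cdot 576} = \frac{586490}{140 + 1152} = \frac{586490}{1292} = 586490 \cdot \frac{1}{1292} = \frac{293245}{646}$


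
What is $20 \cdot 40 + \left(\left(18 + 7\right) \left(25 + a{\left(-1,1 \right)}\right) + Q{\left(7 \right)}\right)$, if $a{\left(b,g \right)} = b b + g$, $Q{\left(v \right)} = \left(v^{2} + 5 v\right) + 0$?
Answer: $1559$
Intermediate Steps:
$Q{\left(v \right)} = v^{2} + 5 v$
$a{\left(b,g \right)} = g + b^{2}$ ($a{\left(b,g \right)} = b^{2} + g = g + b^{2}$)
$20 \cdot 40 + \left(\left(18 + 7\right) \left(25 + a{\left(-1,1 \right)}\right) + Q{\left(7 \right)}\right) = 20 \cdot 40 + \left(\left(18 + 7\right) \left(25 + \left(1 + \left(-1\right)^{2}\right)\right) + 7 \left(5 + 7\right)\right) = 800 + \left(25 \left(25 + \left(1 + 1\right)\right) + 7 \cdot 12\right) = 800 + \left(25 \left(25 + 2\right) + 84\right) = 800 + \left(25 \cdot 27 + 84\right) = 800 + \left(675 + 84\right) = 800 + 759 = 1559$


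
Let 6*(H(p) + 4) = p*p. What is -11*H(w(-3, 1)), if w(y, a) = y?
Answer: 55/2 ≈ 27.500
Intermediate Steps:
H(p) = -4 + p²/6 (H(p) = -4 + (p*p)/6 = -4 + p²/6)
-11*H(w(-3, 1)) = -11*(-4 + (⅙)*(-3)²) = -11*(-4 + (⅙)*9) = -11*(-4 + 3/2) = -11*(-5/2) = 55/2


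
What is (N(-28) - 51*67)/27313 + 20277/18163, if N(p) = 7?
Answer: 44717261/45098729 ≈ 0.99154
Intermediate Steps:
(N(-28) - 51*67)/27313 + 20277/18163 = (7 - 51*67)/27313 + 20277/18163 = (7 - 3417)*(1/27313) + 20277*(1/18163) = -3410*1/27313 + 20277/18163 = -310/2483 + 20277/18163 = 44717261/45098729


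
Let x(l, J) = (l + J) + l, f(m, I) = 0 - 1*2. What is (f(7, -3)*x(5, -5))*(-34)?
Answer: 340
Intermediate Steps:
f(m, I) = -2 (f(m, I) = 0 - 2 = -2)
x(l, J) = J + 2*l (x(l, J) = (J + l) + l = J + 2*l)
(f(7, -3)*x(5, -5))*(-34) = -2*(-5 + 2*5)*(-34) = -2*(-5 + 10)*(-34) = -2*5*(-34) = -10*(-34) = 340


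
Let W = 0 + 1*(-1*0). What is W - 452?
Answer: -452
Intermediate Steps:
W = 0 (W = 0 + 1*0 = 0 + 0 = 0)
W - 452 = 0 - 452 = -452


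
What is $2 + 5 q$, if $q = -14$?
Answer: $-68$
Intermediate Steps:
$2 + 5 q = 2 + 5 \left(-14\right) = 2 - 70 = -68$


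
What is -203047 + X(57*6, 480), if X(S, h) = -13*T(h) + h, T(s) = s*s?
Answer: -3197767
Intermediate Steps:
T(s) = s**2
X(S, h) = h - 13*h**2 (X(S, h) = -13*h**2 + h = h - 13*h**2)
-203047 + X(57*6, 480) = -203047 + 480*(1 - 13*480) = -203047 + 480*(1 - 6240) = -203047 + 480*(-6239) = -203047 - 2994720 = -3197767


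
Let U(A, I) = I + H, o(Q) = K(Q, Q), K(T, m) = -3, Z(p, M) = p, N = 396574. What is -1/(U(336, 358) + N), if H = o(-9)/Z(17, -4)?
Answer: -17/6747841 ≈ -2.5193e-6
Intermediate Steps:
o(Q) = -3
H = -3/17 ≈ -0.17647
U(A, I) = -3/17 + I (U(A, I) = I - 3/17 = -3/17 + I)
-1/(U(336, 358) + N) = -1/((-3/17 + 358) + 396574) = -1/(6083/17 + 396574) = -1/6747841/17 = -1*17/6747841 = -17/6747841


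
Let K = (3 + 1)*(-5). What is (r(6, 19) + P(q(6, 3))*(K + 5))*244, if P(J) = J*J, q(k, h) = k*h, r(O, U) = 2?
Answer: -1185352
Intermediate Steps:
q(k, h) = h*k
K = -20 (K = 4*(-5) = -20)
P(J) = J**2
(r(6, 19) + P(q(6, 3))*(K + 5))*244 = (2 + (3*6)**2*(-20 + 5))*244 = (2 + 18**2*(-15))*244 = (2 + 324*(-15))*244 = (2 - 4860)*244 = -4858*244 = -1185352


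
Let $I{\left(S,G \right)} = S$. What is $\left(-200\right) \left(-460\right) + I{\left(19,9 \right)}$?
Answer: $92019$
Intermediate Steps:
$\left(-200\right) \left(-460\right) + I{\left(19,9 \right)} = \left(-200\right) \left(-460\right) + 19 = 92000 + 19 = 92019$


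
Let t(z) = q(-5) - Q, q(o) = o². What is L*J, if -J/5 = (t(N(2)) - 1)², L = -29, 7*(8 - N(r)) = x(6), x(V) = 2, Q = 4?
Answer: 58000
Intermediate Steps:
N(r) = 54/7 (N(r) = 8 - ⅐*2 = 8 - 2/7 = 54/7)
t(z) = 21 (t(z) = (-5)² - 1*4 = 25 - 4 = 21)
J = -2000 (J = -5*(21 - 1)² = -5*20² = -5*400 = -2000)
L*J = -29*(-2000) = 58000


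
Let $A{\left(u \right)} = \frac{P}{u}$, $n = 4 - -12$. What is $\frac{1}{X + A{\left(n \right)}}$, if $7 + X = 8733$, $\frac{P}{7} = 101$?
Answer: $\frac{16}{140323} \approx 0.00011402$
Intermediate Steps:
$P = 707$ ($P = 7 \cdot 101 = 707$)
$n = 16$ ($n = 4 + 12 = 16$)
$A{\left(u \right)} = \frac{707}{u}$
$X = 8726$ ($X = -7 + 8733 = 8726$)
$\frac{1}{X + A{\left(n \right)}} = \frac{1}{8726 + \frac{707}{16}} = \frac{1}{\frac{140323}{16}} = \frac{16}{140323}$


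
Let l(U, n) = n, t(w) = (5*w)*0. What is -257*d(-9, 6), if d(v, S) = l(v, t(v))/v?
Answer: 0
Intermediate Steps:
t(w) = 0
d(v, S) = 0 (d(v, S) = 0/v = 0)
-257*d(-9, 6) = -257*0 = 0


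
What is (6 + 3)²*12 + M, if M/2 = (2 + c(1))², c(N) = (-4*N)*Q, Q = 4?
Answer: 1364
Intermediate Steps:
c(N) = -16*N (c(N) = -4*N*4 = -16*N)
M = 392 (M = 2*(2 - 16*1)² = 2*(2 - 16)² = 2*(-14)² = 2*196 = 392)
(6 + 3)²*12 + M = (6 + 3)²*12 + 392 = 9²*12 + 392 = 81*12 + 392 = 972 + 392 = 1364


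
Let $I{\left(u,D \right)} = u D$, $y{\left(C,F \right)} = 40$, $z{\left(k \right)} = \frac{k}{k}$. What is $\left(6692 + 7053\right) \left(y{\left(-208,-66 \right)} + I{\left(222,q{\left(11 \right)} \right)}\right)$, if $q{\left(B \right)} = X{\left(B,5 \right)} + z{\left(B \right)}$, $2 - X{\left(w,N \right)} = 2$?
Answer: $3601190$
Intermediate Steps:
$X{\left(w,N \right)} = 0$ ($X{\left(w,N \right)} = 2 - 2 = 0$)
$z{\left(k \right)} = 1$
$q{\left(B \right)} = 1$ ($q{\left(B \right)} = 0 + 1 = 1$)
$I{\left(u,D \right)} = D u$
$\left(6692 + 7053\right) \left(y{\left(-208,-66 \right)} + I{\left(222,q{\left(11 \right)} \right)}\right) = \left(6692 + 7053\right) \left(40 + 1 \cdot 222\right) = 13745 \left(40 + 222\right) = 13745 \cdot 262 = 3601190$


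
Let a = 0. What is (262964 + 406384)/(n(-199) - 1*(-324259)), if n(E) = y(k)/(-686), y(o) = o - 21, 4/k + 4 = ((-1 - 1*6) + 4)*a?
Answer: 6377399/3089468 ≈ 2.0642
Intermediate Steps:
k = -1 (k = 4/(-4 + ((-1 - 1*6) + 4)*0) = 4/(-4 + ((-1 - 6) + 4)*0) = 4/(-4 + (-7 + 4)*0) = 4/(-4 - 3*0) = 4/(-4 + 0) = 4/(-4) = 4*(-1/4) = -1)
y(o) = -21 + o
n(E) = 11/343 (n(E) = (-21 - 1)/(-686) = -22*(-1/686) = 11/343)
(262964 + 406384)/(n(-199) - 1*(-324259)) = (262964 + 406384)/(11/343 - 1*(-324259)) = 669348/(11/343 + 324259) = 669348/(111220848/343) = 669348*(343/111220848) = 6377399/3089468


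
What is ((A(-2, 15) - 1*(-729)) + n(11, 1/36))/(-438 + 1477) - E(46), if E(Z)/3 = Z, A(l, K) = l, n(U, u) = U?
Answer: -142644/1039 ≈ -137.29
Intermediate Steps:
E(Z) = 3*Z
((A(-2, 15) - 1*(-729)) + n(11, 1/36))/(-438 + 1477) - E(46) = ((-2 - 1*(-729)) + 11)/(-438 + 1477) - 3*46 = ((-2 + 729) + 11)/1039 - 1*138 = (727 + 11)*(1/1039) - 138 = 738*(1/1039) - 138 = 738/1039 - 138 = -142644/1039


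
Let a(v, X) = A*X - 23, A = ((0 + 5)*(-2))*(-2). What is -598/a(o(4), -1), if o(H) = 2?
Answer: 598/43 ≈ 13.907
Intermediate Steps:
A = 20 (A = (5*(-2))*(-2) = -10*(-2) = 20)
a(v, X) = -23 + 20*X (a(v, X) = 20*X - 23 = -23 + 20*X)
-598/a(o(4), -1) = -598/(-23 + 20*(-1)) = -598/(-23 - 20) = -598/(-43) = -598*(-1/43) = 598/43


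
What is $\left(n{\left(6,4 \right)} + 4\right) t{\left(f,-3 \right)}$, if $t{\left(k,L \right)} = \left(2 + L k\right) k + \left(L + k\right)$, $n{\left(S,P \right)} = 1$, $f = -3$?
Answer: $-195$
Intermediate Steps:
$t{\left(k,L \right)} = L + k + k \left(2 + L k\right)$ ($t{\left(k,L \right)} = k \left(2 + L k\right) + \left(L + k\right) = L + k + k \left(2 + L k\right)$)
$\left(n{\left(6,4 \right)} + 4\right) t{\left(f,-3 \right)} = \left(1 + 4\right) \left(-3 + 3 \left(-3\right) - 3 \left(-3\right)^{2}\right) = 5 \left(-3 - 9 - 27\right) = 5 \left(-39\right) = -195$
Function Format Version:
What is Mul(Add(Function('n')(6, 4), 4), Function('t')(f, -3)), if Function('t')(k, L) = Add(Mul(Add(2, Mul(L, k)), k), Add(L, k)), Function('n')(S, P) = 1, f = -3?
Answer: -195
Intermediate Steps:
Function('t')(k, L) = Add(L, k, Mul(k, Add(2, Mul(L, k)))) (Function('t')(k, L) = Add(Mul(k, Add(2, Mul(L, k))), Add(L, k)) = Add(L, k, Mul(k, Add(2, Mul(L, k)))))
Mul(Add(Function('n')(6, 4), 4), Function('t')(f, -3)) = Mul(Add(1, 4), Add(-3, Mul(3, -3), Mul(-3, Pow(-3, 2)))) = Mul(5, Add(-3, -9, Mul(-3, 9))) = Mul(5, Add(-3, -9, -27)) = Mul(5, -39) = -195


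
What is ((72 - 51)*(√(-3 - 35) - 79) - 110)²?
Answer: 3112603 - 74298*I*√38 ≈ 3.1126e+6 - 4.58e+5*I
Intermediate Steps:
((72 - 51)*(√(-3 - 35) - 79) - 110)² = (21*(√(-38) - 79) - 110)² = (21*(I*√38 - 79) - 110)² = (21*(-79 + I*√38) - 110)² = ((-1659 + 21*I*√38) - 110)² = (-1769 + 21*I*√38)²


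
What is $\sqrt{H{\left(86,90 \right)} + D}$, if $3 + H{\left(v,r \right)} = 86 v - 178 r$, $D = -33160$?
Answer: $3 i \sqrt{4643} \approx 204.42 i$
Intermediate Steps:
$H{\left(v,r \right)} = -3 - 178 r + 86 v$ ($H{\left(v,r \right)} = -3 - \left(- 86 v + 178 r\right) = -3 - 178 r + 86 v$)
$\sqrt{H{\left(86,90 \right)} + D} = \sqrt{\left(-3 - 16020 + 86 \cdot 86\right) - 33160} = \sqrt{\left(-3 - 16020 + 7396\right) - 33160} = \sqrt{-8627 - 33160} = \sqrt{-41787} = 3 i \sqrt{4643}$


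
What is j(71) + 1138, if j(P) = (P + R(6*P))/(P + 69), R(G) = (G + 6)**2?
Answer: 69203/28 ≈ 2471.5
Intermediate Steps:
R(G) = (6 + G)**2
j(P) = (P + (6 + 6*P)**2)/(69 + P) (j(P) = (P + (6 + 6*P)**2)/(P + 69) = (P + (6 + 6*P)**2)/(69 + P))
j(71) + 1138 = (71 + 36*(1 + 71)**2)/(69 + 71) + 1138 = (71 + 36*72**2)/140 + 1138 = (71 + 36*5184)/140 + 1138 = (71 + 186624)/140 + 1138 = (1/140)*186695 + 1138 = 37339/28 + 1138 = 69203/28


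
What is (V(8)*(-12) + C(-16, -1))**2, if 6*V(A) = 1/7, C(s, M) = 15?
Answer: 10609/49 ≈ 216.51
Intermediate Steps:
V(A) = 1/42 (V(A) = (1/6)/7 = (1/6)*(1/7) = 1/42)
(V(8)*(-12) + C(-16, -1))**2 = ((1/42)*(-12) + 15)**2 = (-2/7 + 15)**2 = (103/7)**2 = 10609/49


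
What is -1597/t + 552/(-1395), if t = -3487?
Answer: 100997/1621455 ≈ 0.062288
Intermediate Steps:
-1597/t + 552/(-1395) = -1597/(-3487) + 552/(-1395) = -1597*(-1/3487) + 552*(-1/1395) = 1597/3487 - 184/465 = 100997/1621455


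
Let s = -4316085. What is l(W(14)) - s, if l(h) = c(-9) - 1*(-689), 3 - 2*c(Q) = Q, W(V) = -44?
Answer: 4316780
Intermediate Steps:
c(Q) = 3/2 - Q/2
l(h) = 695 (l(h) = (3/2 - ½*(-9)) - 1*(-689) = (3/2 + 9/2) + 689 = 6 + 689 = 695)
l(W(14)) - s = 695 - 1*(-4316085) = 695 + 4316085 = 4316780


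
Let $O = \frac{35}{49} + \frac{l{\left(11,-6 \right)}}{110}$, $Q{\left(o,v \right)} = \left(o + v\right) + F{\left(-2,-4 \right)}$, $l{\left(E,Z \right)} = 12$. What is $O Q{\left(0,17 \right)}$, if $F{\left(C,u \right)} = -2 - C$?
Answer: $\frac{5389}{385} \approx 13.997$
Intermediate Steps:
$Q{\left(o,v \right)} = o + v$ ($Q{\left(o,v \right)} = \left(o + v\right) - 0 = \left(o + v\right) + \left(-2 + 2\right) = \left(o + v\right) + 0 = o + v$)
$O = \frac{317}{385}$ ($O = \frac{35}{49} + \frac{12}{110} = 35 \cdot \frac{1}{49} + 12 \cdot \frac{1}{110} = \frac{5}{7} + \frac{6}{55} = \frac{317}{385} \approx 0.82338$)
$O Q{\left(0,17 \right)} = \frac{317 \left(0 + 17\right)}{385} = \frac{317}{385} \cdot 17 = \frac{5389}{385}$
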